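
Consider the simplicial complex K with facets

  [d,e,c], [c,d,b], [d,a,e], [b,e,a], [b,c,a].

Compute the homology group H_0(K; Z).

H_0 ≅ Z.

K has 5 vertices, 10 edges, 5 triangles.
rank ∂_0 = 0, rank ∂_1 = 4 ⇒ b_0 = 5 − 0 − 4 = 1; all invariant factors of ∂_1 are 1 so no torsion. So H_0 = Z.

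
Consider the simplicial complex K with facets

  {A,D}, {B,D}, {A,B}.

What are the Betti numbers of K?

Fix the vertex order A < B < D and write every simplex with vertices in increasing order. Then dim K = 1 and the simplices of K are:

  0-simplices (3): A, B, D
  1-simplices (3): AB, AD, BD

Hence C_0 ≅ Z^3, C_1 ≅ Z^3.

Boundary ∂_1: C_1 → C_0 sends each edge [p,q] (with p < q) to q − p.
The resulting 3×3 matrix has rank 2, and its Smith normal form has invariant factors (1,1).

Reading off H_k = ker ∂_k / im ∂_{k+1}:

  H_0: rank C_0 − rank ∂_1 = 3 − 2 = 1, and the invariant factors of ∂_1 are all 1, so H_0 = Z.
  H_1: rank ker ∂_1 − rank ∂_2 = (3 − 2) − 0 = 1, and there is no ∂_2, so H_1 = Z.

(K is a triangulation of the circle S^1.)

Hence the Betti numbers are b_0 = 1, b_1 = 1.

b_0 = 1, b_1 = 1.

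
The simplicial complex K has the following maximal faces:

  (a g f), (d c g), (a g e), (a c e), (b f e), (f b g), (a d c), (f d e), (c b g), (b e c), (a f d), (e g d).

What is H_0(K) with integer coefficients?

Take the total order a < b < c < d < e < f < g on the vertex set. Then K (dimension 2) consists of the simplices:

  0-simplices (7): a, b, c, d, e, f, g
  1-simplices (18): ac, ad, ae, af, ag, bc, be, bf, bg, cd, ce, cg, de, df, dg, ef, eg, fg
  2-simplices (12): acd, ace, adf, aeg, afg, bce, bcg, bef, bfg, cdg, def, deg

giving chain groups C_0 ≅ Z^7, C_1 ≅ Z^18, C_2 ≅ Z^12.

The boundary map ∂_1: C_1 → C_0 maps an edge to its endpoints' difference, ∂[p,q] = q − p.
As a 7×18 matrix over Z this has rank 6, with invariant factors (1,1,1,1,1,1).

The boundary map ∂_2: C_2 → C_1 sends each 2-simplex [p,q,r] to [q,r] − [p,r] + [p,q]. For instance
  ∂afg = fg − ag + af,
  ∂bfg = fg − bg + bf.
The 18×12 boundary matrix has rank 12 and Smith normal form diag(1,1,1,1,1,1,1,1,1,1,1,2).

Computing H_k = (kernel of ∂_k) / (image of ∂_{k+1}):

  H_0: rank C_0 − rank ∂_1 = 7 − 6 = 1, and the invariant factors of ∂_1 are all 1, so H_0 ≅ Z.

(K is a triangulation of the real projective plane RP^2.)

H_0 = Z.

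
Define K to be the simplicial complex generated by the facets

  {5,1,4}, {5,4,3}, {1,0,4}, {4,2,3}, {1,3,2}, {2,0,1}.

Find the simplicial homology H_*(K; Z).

H_0 = Z,  H_1 = Z,  H_2 = 0.

Take the total order 0 < 1 < 2 < 3 < 4 < 5 on the vertex set. Then K (dimension 2) consists of the simplices:

  0-simplices (6): [0], [1], [2], [3], [4], [5]
  1-simplices (12): [0,1], [0,2], [0,4], [1,2], [1,3], [1,4], [1,5], [2,3], [2,4], [3,4], [3,5], [4,5]
  2-simplices (6): [0,1,2], [0,1,4], [1,2,3], [1,4,5], [2,3,4], [3,4,5]

giving chain groups C_0 ≅ Z^6, C_1 ≅ Z^12, C_2 ≅ Z^6.

The boundary map ∂_1: C_1 → C_0 is given by ∂[p,q] = [q] − [p]. For instance
  ∂[0,4] = [4] − [0].
The 6×12 boundary matrix has rank 5 and Smith normal form diag(1,1,1,1,1).

∂_2: C_2 → C_1 sends each 2-simplex [p,q,r] to [q,r] − [p,r] + [p,q]. For instance
  ∂[2,3,4] = [3,4] − [2,4] + [2,3],
  ∂[0,1,2] = [1,2] − [0,2] + [0,1].
As a 12×6 matrix over Z this has rank 6, with invariant factors (1,1,1,1,1,1).

From H_k ≅ ker(∂_k) / im(∂_{k+1}) we obtain:

  H_0: rank C_0 − rank ∂_1 = 6 − 5 = 1, and the invariant factors of ∂_1 are all 1, so H_0 ≅ Z.
  H_1: rank ker ∂_1 − rank ∂_2 = (12 − 5) − 6 = 1, and the invariant factors of ∂_2 are all 1, so H_1 ≅ Z.
  H_2: rank ker ∂_2 − rank ∂_3 = (6 − 6) − 0 = 0, and there is no ∂_3, so H_2 ≅ 0.

As a check, the Euler characteristic is 6 − 12 + 6 = 0, which agrees with 1 − 1 + 0 = 0.
(K is a triangulation of the cylinder S^1 x I.)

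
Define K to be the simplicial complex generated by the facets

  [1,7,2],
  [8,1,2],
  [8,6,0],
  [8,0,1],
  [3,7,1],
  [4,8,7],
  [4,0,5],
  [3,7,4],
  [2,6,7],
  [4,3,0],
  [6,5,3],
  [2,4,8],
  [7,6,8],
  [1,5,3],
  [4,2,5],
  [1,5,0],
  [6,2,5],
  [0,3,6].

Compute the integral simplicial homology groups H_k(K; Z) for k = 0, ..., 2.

H_0 ≅ Z,  H_1 ≅ Z ⊕ Z/2Z,  H_2 = 0.

Take the total order 0 < 1 < 2 < 3 < 4 < 5 < 6 < 7 < 8 on the vertex set. Then K (dimension 2) consists of the simplices:

  0-simplices (9): [0], [1], [2], [3], [4], [5], [6], [7], [8]
  1-simplices (27): (27 of them)
  2-simplices (18): [0,1,5], [0,1,8], [0,3,4], [0,3,6], [0,4,5], [0,6,8], [1,2,7], [1,2,8], [1,3,5], [1,3,7], [2,4,5], [2,4,8], [2,5,6], [2,6,7], [3,4,7], [3,5,6], [4,7,8], [6,7,8]

so the chain groups are C_0 ≅ Z^9, C_1 ≅ Z^27, C_2 ≅ Z^18.

∂_1: C_1 → C_0 maps an edge to its endpoints' difference, ∂[p,q] = q − p. For instance
  ∂[4,5] = [5] − [4].
The resulting 9×27 matrix has rank 8, and its Smith normal form has invariant factors (1,1,1,1,1,1,1,1).

Boundary ∂_2: C_2 → C_1 acts by ∂[p,q,r] = [q,r] − [p,r] + [p,q]. For instance
  ∂[1,2,7] = [2,7] − [1,7] + [1,2],
  ∂[0,1,8] = [1,8] − [0,8] + [0,1].
As a 27×18 matrix over Z this has rank 18, with invariant factors (1,1,1,1,1,1,1,1,1,1,1,1,1,1,1,1,1,2).

Now H_k = ker ∂_k / im ∂_{k+1}, so:

  H_0: rank C_0 − rank ∂_1 = 9 − 8 = 1, and the invariant factors of ∂_1 are all 1, so H_0 = Z.
  H_1: rank ker ∂_1 − rank ∂_2 = (27 − 8) − 18 = 1, and ∂_2 has invariant factor 2 > 1, so H_1 = Z ⊕ Z/2Z.
  H_2: rank ker ∂_2 − rank ∂_3 = (18 − 18) − 0 = 0, and there is no ∂_3, so H_2 = 0.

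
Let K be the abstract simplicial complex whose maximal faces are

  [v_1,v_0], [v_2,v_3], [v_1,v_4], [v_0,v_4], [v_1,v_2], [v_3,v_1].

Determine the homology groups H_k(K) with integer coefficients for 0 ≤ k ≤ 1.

Order the vertices as v_0 < v_1 < v_2 < v_3 < v_4. Listing each simplex with vertices in this order, K has dimension 1 with simplices:

  0-simplices (5): [v_0], [v_1], [v_2], [v_3], [v_4]
  1-simplices (6): [v_0,v_1], [v_0,v_4], [v_1,v_2], [v_1,v_3], [v_1,v_4], [v_2,v_3]

Hence C_0 ≅ Z^5, C_1 ≅ Z^6.

The boundary map ∂_1: C_1 → C_0 maps an edge to its endpoints' difference, ∂[p,q] = q − p. For instance
  ∂[v_0,v_1] = [v_1] − [v_0].
The 5×6 boundary matrix has rank 4 and Smith normal form diag(1,1,1,1).

Now H_k = ker ∂_k / im ∂_{k+1}, so:

  H_0: rank C_0 − rank ∂_1 = 5 − 4 = 1, and the invariant factors of ∂_1 are all 1, so H_0 ≅ Z.
  H_1: rank ker ∂_1 − rank ∂_2 = (6 − 4) − 0 = 2, and there is no ∂_2, so H_1 ≅ Z^2.

As a check, the Euler characteristic is 5 − 6 = -1, which agrees with 1 − 2 = -1.

H_0 ≅ Z,  H_1 ≅ Z^2.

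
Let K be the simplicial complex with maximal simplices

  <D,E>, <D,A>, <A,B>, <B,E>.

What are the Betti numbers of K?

We work with the vertex ordering A < B < D < E. The simplices of K, each written with vertices in increasing order, are:

  0-simplices (4): A, B, D, E
  1-simplices (4): AB, AD, BE, DE

Hence C_0 ≅ Z^4, C_1 ≅ Z^4.

The boundary map ∂_1: C_1 → C_0 maps an edge to its endpoints' difference, ∂[p,q] = q − p.
The 4×4 boundary matrix has rank 3 and Smith normal form diag(1,1,1).

From H_k ≅ ker(∂_k) / im(∂_{k+1}) we obtain:

  H_0: rank C_0 − rank ∂_1 = 4 − 3 = 1, and the invariant factors of ∂_1 are all 1, so H_0 = Z.
  H_1: rank ker ∂_1 − rank ∂_2 = (4 − 3) − 0 = 1, and there is no ∂_2, so H_1 = Z.

(K is a triangulation of the circle S^1.)

Hence the Betti numbers are b_0 = 1, b_1 = 1.

b_0 = 1, b_1 = 1.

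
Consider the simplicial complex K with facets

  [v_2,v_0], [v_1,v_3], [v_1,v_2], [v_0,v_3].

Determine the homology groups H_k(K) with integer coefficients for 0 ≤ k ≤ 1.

Fix the vertex order v_0 < v_1 < v_2 < v_3 and write every simplex with vertices in increasing order. Then dim K = 1 and the simplices of K are:

  0-simplices (4): [v_0], [v_1], [v_2], [v_3]
  1-simplices (4): [v_0,v_2], [v_0,v_3], [v_1,v_2], [v_1,v_3]

Hence C_0 ≅ Z^4, C_1 ≅ Z^4.

∂_1: C_1 → C_0 sends each edge [p,q] (with p < q) to q − p.
This gives a 4×4 integer matrix of rank 3; reducing to Smith normal form yields diagonal entries (1,1,1).

From H_k ≅ ker(∂_k) / im(∂_{k+1}) we obtain:

  H_0: rank C_0 − rank ∂_1 = 4 − 3 = 1, and the invariant factors of ∂_1 are all 1, so H_0 ≅ Z.
  H_1: rank ker ∂_1 − rank ∂_2 = (4 − 3) − 0 = 1, and there is no ∂_2, so H_1 ≅ Z.

H_0 ≅ Z,  H_1 ≅ Z.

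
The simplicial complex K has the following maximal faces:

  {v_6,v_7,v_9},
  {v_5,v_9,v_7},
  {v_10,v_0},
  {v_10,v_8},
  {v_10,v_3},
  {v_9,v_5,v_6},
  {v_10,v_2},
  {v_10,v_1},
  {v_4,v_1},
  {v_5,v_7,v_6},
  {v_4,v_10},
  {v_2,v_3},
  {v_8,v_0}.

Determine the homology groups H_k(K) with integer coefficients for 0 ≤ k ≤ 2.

H_0 ≅ Z^2,  H_1 ≅ Z^3,  H_2 ≅ Z.

Take the total order v_0 < v_1 < v_2 < v_3 < v_4 < v_5 < v_6 < v_7 < v_8 < v_9 < v_10 on the vertex set. Then K (dimension 2) consists of the simplices:

  0-simplices (11): [v_0], [v_1], [v_2], [v_3], [v_4], [v_5], [v_6], [v_7], [v_8], [v_9], [v_10]
  1-simplices (15): (15 of them)
  2-simplices (4): [v_5,v_6,v_7], [v_5,v_6,v_9], [v_5,v_7,v_9], [v_6,v_7,v_9]

giving chain groups C_0 ≅ Z^11, C_1 ≅ Z^15, C_2 ≅ Z^4.

Boundary ∂_1: C_1 → C_0 sends each edge [p,q] (with p < q) to q − p.
As a 11×15 matrix over Z this has rank 9, with invariant factors (1,1,1,1,1,1,1,1,1).

The boundary map ∂_2: C_2 → C_1 sends each 2-simplex [p,q,r] to [q,r] − [p,r] + [p,q]. For instance
  ∂[v_5,v_6,v_9] = [v_6,v_9] − [v_5,v_9] + [v_5,v_6],
  ∂[v_5,v_6,v_7] = [v_6,v_7] − [v_5,v_7] + [v_5,v_6].
This gives a 15×4 integer matrix of rank 3; reducing to Smith normal form yields diagonal entries (1,1,1).

Now H_k = ker ∂_k / im ∂_{k+1}, so:

  H_0: rank C_0 − rank ∂_1 = 11 − 9 = 2, and the invariant factors of ∂_1 are all 1, so H_0 ≅ Z^2.
  H_1: rank ker ∂_1 − rank ∂_2 = (15 − 9) − 3 = 3, and the invariant factors of ∂_2 are all 1, so H_1 ≅ Z^3.
  H_2: rank ker ∂_2 − rank ∂_3 = (4 − 3) − 0 = 1, and there is no ∂_3, so H_2 ≅ Z.

As a check, the Euler characteristic is 11 − 15 + 4 = 0, which agrees with 2 − 3 + 1 = 0.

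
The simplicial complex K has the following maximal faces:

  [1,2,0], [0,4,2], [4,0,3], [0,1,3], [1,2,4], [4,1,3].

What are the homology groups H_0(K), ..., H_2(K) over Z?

H_0 ≅ Z,  H_1 = 0,  H_2 ≅ Z.

Fix the vertex order 0 < 1 < 2 < 3 < 4 and write every simplex with vertices in increasing order. Then dim K = 2 and the simplices of K are:

  0-simplices (5): [0], [1], [2], [3], [4]
  1-simplices (9): [0,1], [0,2], [0,3], [0,4], [1,2], [1,3], [1,4], [2,4], [3,4]
  2-simplices (6): [0,1,2], [0,1,3], [0,2,4], [0,3,4], [1,2,4], [1,3,4]

giving chain groups C_0 ≅ Z^5, C_1 ≅ Z^9, C_2 ≅ Z^6.

The boundary map ∂_1: C_1 → C_0 maps an edge to its endpoints' difference, ∂[p,q] = q − p. For instance
  ∂[1,4] = [4] − [1].
The 5×9 boundary matrix has rank 4 and Smith normal form diag(1,1,1,1).

∂_2: C_2 → C_1 maps a triangle to the signed sum of its edges. For instance
  ∂[0,1,2] = [1,2] − [0,2] + [0,1],
  ∂[1,3,4] = [3,4] − [1,4] + [1,3].
This gives a 9×6 integer matrix of rank 5; reducing to Smith normal form yields diagonal entries (1,1,1,1,1).

Reading off H_k = ker ∂_k / im ∂_{k+1}:

  H_0: rank C_0 − rank ∂_1 = 5 − 4 = 1, and the invariant factors of ∂_1 are all 1, so H_0 ≅ Z.
  H_1: rank ker ∂_1 − rank ∂_2 = (9 − 4) − 5 = 0, and the invariant factors of ∂_2 are all 1, so H_1 ≅ 0.
  H_2: rank ker ∂_2 − rank ∂_3 = (6 − 5) − 0 = 1, and there is no ∂_3, so H_2 ≅ Z.

As a check, the Euler characteristic is 5 − 9 + 6 = 2, which agrees with 1 − 0 + 1 = 2.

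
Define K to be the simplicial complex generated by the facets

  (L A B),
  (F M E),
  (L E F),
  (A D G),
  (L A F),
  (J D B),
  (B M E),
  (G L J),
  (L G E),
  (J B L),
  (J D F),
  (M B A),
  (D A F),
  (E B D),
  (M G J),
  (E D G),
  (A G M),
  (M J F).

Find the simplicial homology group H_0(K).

H_0 ≅ Z.

K has 9 vertices, 27 edges, 18 triangles.
rank ∂_0 = 0, rank ∂_1 = 8 ⇒ b_0 = 9 − 0 − 8 = 1; all invariant factors of ∂_1 are 1 so no torsion. So H_0 = Z.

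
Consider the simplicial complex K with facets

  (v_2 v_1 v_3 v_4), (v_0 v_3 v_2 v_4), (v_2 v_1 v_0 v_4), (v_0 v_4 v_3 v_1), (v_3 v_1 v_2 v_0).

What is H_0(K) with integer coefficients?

Take the total order v_0 < v_1 < v_2 < v_3 < v_4 on the vertex set. Then K (dimension 3) consists of the simplices:

  0-simplices (5): [v_0], [v_1], [v_2], [v_3], [v_4]
  1-simplices (10): [v_0,v_1], [v_0,v_2], [v_0,v_3], [v_0,v_4], [v_1,v_2], [v_1,v_3], [v_1,v_4], [v_2,v_3], [v_2,v_4], [v_3,v_4]
  2-simplices (10): [v_0,v_1,v_2], [v_0,v_1,v_3], [v_0,v_1,v_4], [v_0,v_2,v_3], [v_0,v_2,v_4], [v_0,v_3,v_4], [v_1,v_2,v_3], [v_1,v_2,v_4], [v_1,v_3,v_4], [v_2,v_3,v_4]
  3-simplices (5): [v_0,v_1,v_2,v_3], [v_0,v_1,v_2,v_4], [v_0,v_1,v_3,v_4], [v_0,v_2,v_3,v_4], [v_1,v_2,v_3,v_4]

giving chain groups C_0 ≅ Z^5, C_1 ≅ Z^10, C_2 ≅ Z^10, C_3 ≅ Z^5.

∂_1: C_1 → C_0 maps an edge to its endpoints' difference, ∂[p,q] = q − p. For instance
  ∂[v_0,v_4] = [v_4] − [v_0].
The 5×10 boundary matrix has rank 4 and Smith normal form diag(1,1,1,1).

∂_2: C_2 → C_1 sends each 2-simplex [p,q,r] to [q,r] − [p,r] + [p,q]. For instance
  ∂[v_2,v_3,v_4] = [v_3,v_4] − [v_2,v_4] + [v_2,v_3],
  ∂[v_1,v_2,v_3] = [v_2,v_3] − [v_1,v_3] + [v_1,v_2].
The resulting 10×10 matrix has rank 6, and its Smith normal form has invariant factors (1,1,1,1,1,1).

Boundary ∂_3: C_3 → C_2 sends each 3-simplex σ to the alternating sum Σ_i (−1)^i (σ with its i-th vertex removed). For instance
  ∂[v_0,v_2,v_3,v_4] = [v_2,v_3,v_4] − [v_0,v_3,v_4] + [v_0,v_2,v_4] − [v_0,v_2,v_3],
  ∂[v_0,v_1,v_2,v_4] = [v_1,v_2,v_4] − [v_0,v_2,v_4] + [v_0,v_1,v_4] − [v_0,v_1,v_2].
This gives a 10×5 integer matrix of rank 4; reducing to Smith normal form yields diagonal entries (1,1,1,1).

Now H_k = ker ∂_k / im ∂_{k+1}, so:

  H_0: rank C_0 − rank ∂_1 = 5 − 4 = 1, and the invariant factors of ∂_1 are all 1, so H_0 = Z.

(K is a triangulation of the 3-sphere S^3.)

H_0 ≅ Z.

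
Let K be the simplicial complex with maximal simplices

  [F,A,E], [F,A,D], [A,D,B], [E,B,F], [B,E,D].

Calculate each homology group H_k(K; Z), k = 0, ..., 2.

H_0 ≅ Z,  H_1 ≅ Z,  H_2 = 0.

Take the total order A < B < D < E < F on the vertex set. Then K (dimension 2) consists of the simplices:

  0-simplices (5): A, B, D, E, F
  1-simplices (10): AB, AD, AE, AF, BD, BE, BF, DE, DF, EF
  2-simplices (5): ABD, ADF, AEF, BDE, BEF

Hence C_0 ≅ Z^5, C_1 ≅ Z^10, C_2 ≅ Z^5.

∂_1: C_1 → C_0 maps an edge to its endpoints' difference, ∂[p,q] = q − p.
The resulting 5×10 matrix has rank 4, and its Smith normal form has invariant factors (1,1,1,1).

The boundary map ∂_2: C_2 → C_1 acts by ∂[p,q,r] = [q,r] − [p,r] + [p,q]. For instance
  ∂AEF = EF − AF + AE,
  ∂BDE = DE − BE + BD.
As a 10×5 matrix over Z this has rank 5, with invariant factors (1,1,1,1,1).

Computing H_k = (kernel of ∂_k) / (image of ∂_{k+1}):

  H_0: rank C_0 − rank ∂_1 = 5 − 4 = 1, and the invariant factors of ∂_1 are all 1, so H_0 ≅ Z.
  H_1: rank ker ∂_1 − rank ∂_2 = (10 − 4) − 5 = 1, and the invariant factors of ∂_2 are all 1, so H_1 ≅ Z.
  H_2: rank ker ∂_2 − rank ∂_3 = (5 − 5) − 0 = 0, and there is no ∂_3, so H_2 ≅ 0.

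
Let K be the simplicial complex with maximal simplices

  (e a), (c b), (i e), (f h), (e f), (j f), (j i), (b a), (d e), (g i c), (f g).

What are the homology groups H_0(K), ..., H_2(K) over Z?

H_0 ≅ Z,  H_1 ≅ Z^3,  H_2 = 0.

We work with the vertex ordering a < b < c < d < e < f < g < h < i < j. The simplices of K, each written with vertices in increasing order, are:

  0-simplices (10): a, b, c, d, e, f, g, h, i, j
  1-simplices (13): ab, ae, bc, cg, ci, de, ef, ei, fg, fh, fj, gi, ij
  2-simplices (1): cgi

giving chain groups C_0 ≅ Z^10, C_1 ≅ Z^13, C_2 ≅ Z^1.

Boundary ∂_1: C_1 → C_0 is given by ∂[p,q] = [q] − [p]. For instance
  ∂de = e − d.
This gives a 10×13 integer matrix of rank 9; reducing to Smith normal form yields diagonal entries (1,1,1,1,1,1,1,1,1).

Boundary ∂_2: C_2 → C_1 acts by ∂[p,q,r] = [q,r] − [p,r] + [p,q]. For instance
  ∂cgi = gi − ci + cg.
This gives a 13×1 integer matrix of rank 1; reducing to Smith normal form yields diagonal entries (1).

Now H_k = ker ∂_k / im ∂_{k+1}, so:

  H_0: rank C_0 − rank ∂_1 = 10 − 9 = 1, and the invariant factors of ∂_1 are all 1, so H_0 ≅ Z.
  H_1: rank ker ∂_1 − rank ∂_2 = (13 − 9) − 1 = 3, and the invariant factors of ∂_2 are all 1, so H_1 ≅ Z^3.
  H_2: rank ker ∂_2 − rank ∂_3 = (1 − 1) − 0 = 0, and there is no ∂_3, so H_2 ≅ 0.

As a check, the Euler characteristic is 10 − 13 + 1 = -2, which agrees with 1 − 3 + 0 = -2.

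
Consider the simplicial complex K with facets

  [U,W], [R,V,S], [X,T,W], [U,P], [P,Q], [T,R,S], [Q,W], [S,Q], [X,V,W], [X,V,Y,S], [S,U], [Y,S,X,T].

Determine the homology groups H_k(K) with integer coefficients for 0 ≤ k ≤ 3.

H_0 ≅ Z,  H_1 ≅ Z^3,  H_2 = 0,  H_3 = 0.

We work with the vertex ordering P < Q < R < S < T < U < V < W < X < Y. The simplices of K, each written with vertices in increasing order, are:

  0-simplices (10): P, Q, R, S, T, U, V, W, X, Y
  1-simplices (21): PQ, PU, QS, QW, RS, RT, RV, ST, SU, SV, SX, SY, TW, TX, TY, UW, VW, VX, VY, WX, XY
  2-simplices (11): RST, RSV, STX, STY, SVX, SVY, SXY, TWX, TXY, VWX, VXY
  3-simplices (2): STXY, SVXY

so the chain groups are C_0 ≅ Z^10, C_1 ≅ Z^21, C_2 ≅ Z^11, C_3 ≅ Z^2.

Boundary ∂_1: C_1 → C_0 is given by ∂[p,q] = [q] − [p]. For instance
  ∂TX = X − T.
This gives a 10×21 integer matrix of rank 9; reducing to Smith normal form yields diagonal entries (1,1,1,1,1,1,1,1,1).

∂_2: C_2 → C_1 maps a triangle to the signed sum of its edges. For instance
  ∂RST = ST − RT + RS,
  ∂SVX = VX − SX + SV.
This gives a 21×11 integer matrix of rank 9; reducing to Smith normal form yields diagonal entries (1,1,1,1,1,1,1,1,1).

Boundary ∂_3: C_3 → C_2 sends each 3-simplex σ to the alternating sum Σ_i (−1)^i (σ with its i-th vertex removed). For instance
  ∂SVXY = VXY − SXY + SVY − SVX,
  ∂STXY = TXY − SXY + STY − STX.
The 11×2 boundary matrix has rank 2 and Smith normal form diag(1,1).

Reading off H_k = ker ∂_k / im ∂_{k+1}:

  H_0: rank C_0 − rank ∂_1 = 10 − 9 = 1, and the invariant factors of ∂_1 are all 1, so H_0 ≅ Z.
  H_1: rank ker ∂_1 − rank ∂_2 = (21 − 9) − 9 = 3, and the invariant factors of ∂_2 are all 1, so H_1 ≅ Z^3.
  H_2: rank ker ∂_2 − rank ∂_3 = (11 − 9) − 2 = 0, and the invariant factors of ∂_3 are all 1, so H_2 ≅ 0.
  H_3: rank ker ∂_3 − rank ∂_4 = (2 − 2) − 0 = 0, and there is no ∂_4, so H_3 ≅ 0.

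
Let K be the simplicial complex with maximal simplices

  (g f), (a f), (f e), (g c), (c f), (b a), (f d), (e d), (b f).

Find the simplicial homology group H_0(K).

H_0 ≅ Z.

Fix the vertex order a < b < c < d < e < f < g and write every simplex with vertices in increasing order. Then dim K = 1 and the simplices of K are:

  0-simplices (7): a, b, c, d, e, f, g
  1-simplices (9): ab, af, bf, cf, cg, de, df, ef, fg

Hence C_0 ≅ Z^7, C_1 ≅ Z^9.

Boundary ∂_1: C_1 → C_0 sends each edge [p,q] (with p < q) to q − p.
The resulting 7×9 matrix has rank 6, and its Smith normal form has invariant factors (1,1,1,1,1,1).

From H_k ≅ ker(∂_k) / im(∂_{k+1}) we obtain:

  H_0: rank C_0 − rank ∂_1 = 7 − 6 = 1, and the invariant factors of ∂_1 are all 1, so H_0 ≅ Z.

(K is a triangulation of a wedge of 3 circles.)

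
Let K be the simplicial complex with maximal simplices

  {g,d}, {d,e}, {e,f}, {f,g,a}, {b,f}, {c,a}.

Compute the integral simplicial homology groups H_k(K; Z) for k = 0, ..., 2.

H_0 = Z,  H_1 = Z,  H_2 = 0.

We work with the vertex ordering a < b < c < d < e < f < g. The simplices of K, each written with vertices in increasing order, are:

  0-simplices (7): a, b, c, d, e, f, g
  1-simplices (8): ac, af, ag, bf, de, dg, ef, fg
  2-simplices (1): afg

so the chain groups are C_0 ≅ Z^7, C_1 ≅ Z^8, C_2 ≅ Z^1.

∂_1: C_1 → C_0 maps an edge to its endpoints' difference, ∂[p,q] = q − p. For instance
  ∂ef = f − e.
This gives a 7×8 integer matrix of rank 6; reducing to Smith normal form yields diagonal entries (1,1,1,1,1,1).

Boundary ∂_2: C_2 → C_1 maps a triangle to the signed sum of its edges. For instance
  ∂afg = fg − ag + af.
As a 8×1 matrix over Z this has rank 1, with invariant factors (1).

Now H_k = ker ∂_k / im ∂_{k+1}, so:

  H_0: rank C_0 − rank ∂_1 = 7 − 6 = 1, and the invariant factors of ∂_1 are all 1, so H_0 = Z.
  H_1: rank ker ∂_1 − rank ∂_2 = (8 − 6) − 1 = 1, and the invariant factors of ∂_2 are all 1, so H_1 = Z.
  H_2: rank ker ∂_2 − rank ∂_3 = (1 − 1) − 0 = 0, and there is no ∂_3, so H_2 = 0.

As a check, the Euler characteristic is 7 − 8 + 1 = 0, which agrees with 1 − 1 + 0 = 0.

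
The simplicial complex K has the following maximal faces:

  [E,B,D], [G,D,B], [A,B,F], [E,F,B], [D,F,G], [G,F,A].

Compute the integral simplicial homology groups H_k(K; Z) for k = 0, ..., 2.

H_0 ≅ Z,  H_1 ≅ Z,  H_2 = 0.

We work with the vertex ordering A < B < D < E < F < G. The simplices of K, each written with vertices in increasing order, are:

  0-simplices (6): A, B, D, E, F, G
  1-simplices (12): AB, AF, AG, BD, BE, BF, BG, DE, DF, DG, EF, FG
  2-simplices (6): ABF, AFG, BDE, BDG, BEF, DFG

Hence C_0 ≅ Z^6, C_1 ≅ Z^12, C_2 ≅ Z^6.

∂_1: C_1 → C_0 is given by ∂[p,q] = [q] − [p]. For instance
  ∂BD = D − B.
This gives a 6×12 integer matrix of rank 5; reducing to Smith normal form yields diagonal entries (1,1,1,1,1).

The boundary map ∂_2: C_2 → C_1 maps a triangle to the signed sum of its edges. For instance
  ∂ABF = BF − AF + AB,
  ∂BDG = DG − BG + BD.
This gives a 12×6 integer matrix of rank 6; reducing to Smith normal form yields diagonal entries (1,1,1,1,1,1).

Reading off H_k = ker ∂_k / im ∂_{k+1}:

  H_0: rank C_0 − rank ∂_1 = 6 − 5 = 1, and the invariant factors of ∂_1 are all 1, so H_0 ≅ Z.
  H_1: rank ker ∂_1 − rank ∂_2 = (12 − 5) − 6 = 1, and the invariant factors of ∂_2 are all 1, so H_1 ≅ Z.
  H_2: rank ker ∂_2 − rank ∂_3 = (6 − 6) − 0 = 0, and there is no ∂_3, so H_2 ≅ 0.

(K is a triangulation of the cylinder S^1 x I.)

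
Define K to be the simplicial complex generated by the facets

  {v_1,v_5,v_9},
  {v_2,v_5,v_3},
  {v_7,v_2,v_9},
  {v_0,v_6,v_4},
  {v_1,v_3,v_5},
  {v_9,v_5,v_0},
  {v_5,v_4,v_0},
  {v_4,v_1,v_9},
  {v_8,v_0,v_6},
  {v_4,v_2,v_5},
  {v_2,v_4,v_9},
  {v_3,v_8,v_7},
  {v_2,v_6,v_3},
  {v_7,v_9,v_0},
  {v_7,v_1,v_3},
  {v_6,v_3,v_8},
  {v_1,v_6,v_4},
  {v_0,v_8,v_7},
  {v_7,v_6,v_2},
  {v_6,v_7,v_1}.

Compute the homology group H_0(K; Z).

H_0 = Z.

Take the total order v_0 < v_1 < v_2 < v_3 < v_4 < v_5 < v_6 < v_7 < v_8 < v_9 on the vertex set. Then K (dimension 2) consists of the simplices:

  0-simplices (10): [v_0], [v_1], [v_2], [v_3], [v_4], [v_5], [v_6], [v_7], [v_8], [v_9]
  1-simplices (30): (30 of them)
  2-simplices (20): (20 of them)

giving chain groups C_0 ≅ Z^10, C_1 ≅ Z^30, C_2 ≅ Z^20.

∂_1: C_1 → C_0 sends each edge [p,q] (with p < q) to q − p.
As a 10×30 matrix over Z this has rank 9, with invariant factors (1,1,1,1,1,1,1,1,1).

∂_2: C_2 → C_1 sends each 2-simplex [p,q,r] to [q,r] − [p,r] + [p,q]. For instance
  ∂[v_2,v_4,v_5] = [v_4,v_5] − [v_2,v_5] + [v_2,v_4],
  ∂[v_0,v_7,v_8] = [v_7,v_8] − [v_0,v_8] + [v_0,v_7].
The 30×20 boundary matrix has rank 20 and Smith normal form diag(1,1,1,1,1,1,1,1,1,1,1,1,1,1,1,1,1,1,1,2).

Now H_k = ker ∂_k / im ∂_{k+1}, so:

  H_0: rank C_0 − rank ∂_1 = 10 − 9 = 1, and the invariant factors of ∂_1 are all 1, so H_0 = Z.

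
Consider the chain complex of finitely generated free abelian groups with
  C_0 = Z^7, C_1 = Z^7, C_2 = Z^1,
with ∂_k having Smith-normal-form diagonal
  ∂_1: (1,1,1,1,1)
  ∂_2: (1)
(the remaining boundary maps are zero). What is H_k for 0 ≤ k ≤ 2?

H_0 = Z^2,  H_1 = Z,  H_2 = 0.

H_0: b_0 = 7 − 0 − 5 = 2; torsion from ∂_1 factors > 1: none. So H_0 = Z^2.
H_1: b_1 = 7 − 5 − 1 = 1; torsion from ∂_2 factors > 1: none. So H_1 = Z.
H_2: b_2 = 1 − 1 − 0 = 0; torsion from ∂_3 factors > 1: none. So H_2 = 0.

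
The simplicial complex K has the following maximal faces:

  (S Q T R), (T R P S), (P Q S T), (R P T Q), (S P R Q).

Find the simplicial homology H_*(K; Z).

H_0 = Z,  H_1 = 0,  H_2 = 0,  H_3 = Z.

We work with the vertex ordering P < Q < R < S < T. The simplices of K, each written with vertices in increasing order, are:

  0-simplices (5): P, Q, R, S, T
  1-simplices (10): PQ, PR, PS, PT, QR, QS, QT, RS, RT, ST
  2-simplices (10): PQR, PQS, PQT, PRS, PRT, PST, QRS, QRT, QST, RST
  3-simplices (5): PQRS, PQRT, PQST, PRST, QRST

giving chain groups C_0 ≅ Z^5, C_1 ≅ Z^10, C_2 ≅ Z^10, C_3 ≅ Z^5.

∂_1: C_1 → C_0 sends each edge [p,q] (with p < q) to q − p. For instance
  ∂PR = R − P.
This gives a 5×10 integer matrix of rank 4; reducing to Smith normal form yields diagonal entries (1,1,1,1).

Boundary ∂_2: C_2 → C_1 acts by ∂[p,q,r] = [q,r] − [p,r] + [p,q]. For instance
  ∂PRT = RT − PT + PR,
  ∂QRT = RT − QT + QR.
The resulting 10×10 matrix has rank 6, and its Smith normal form has invariant factors (1,1,1,1,1,1).

Boundary ∂_3: C_3 → C_2 sends each 3-simplex σ to the alternating sum Σ_i (−1)^i (σ with its i-th vertex removed). For instance
  ∂PRST = RST − PST + PRT − PRS,
  ∂PQRS = QRS − PRS + PQS − PQR.
As a 10×5 matrix over Z this has rank 4, with invariant factors (1,1,1,1).

Reading off H_k = ker ∂_k / im ∂_{k+1}:

  H_0: rank C_0 − rank ∂_1 = 5 − 4 = 1, and the invariant factors of ∂_1 are all 1, so H_0 ≅ Z.
  H_1: rank ker ∂_1 − rank ∂_2 = (10 − 4) − 6 = 0, and the invariant factors of ∂_2 are all 1, so H_1 ≅ 0.
  H_2: rank ker ∂_2 − rank ∂_3 = (10 − 6) − 4 = 0, and the invariant factors of ∂_3 are all 1, so H_2 ≅ 0.
  H_3: rank ker ∂_3 − rank ∂_4 = (5 − 4) − 0 = 1, and there is no ∂_4, so H_3 ≅ Z.

(K is a triangulation of the 3-sphere S^3.)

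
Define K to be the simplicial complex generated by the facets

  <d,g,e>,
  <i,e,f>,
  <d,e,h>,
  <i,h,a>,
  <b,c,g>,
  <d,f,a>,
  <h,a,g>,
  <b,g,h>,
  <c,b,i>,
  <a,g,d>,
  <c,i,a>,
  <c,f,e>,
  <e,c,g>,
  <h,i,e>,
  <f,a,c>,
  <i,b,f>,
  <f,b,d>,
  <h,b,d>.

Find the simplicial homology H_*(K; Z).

Fix the vertex order a < b < c < d < e < f < g < h < i and write every simplex with vertices in increasing order. Then dim K = 2 and the simplices of K are:

  0-simplices (9): a, b, c, d, e, f, g, h, i
  1-simplices (27): ac, ad, af, ag, ah, ai, bc, bd, bf, bg, bh, bi, ce, cf, cg, ci, de, df, dg, dh, ef, eg, eh, ei, fi, gh, hi
  2-simplices (18): acf, aci, adf, adg, agh, ahi, bcg, bci, bdf, bdh, bfi, bgh, cef, ceg, deg, deh, efi, ehi

giving chain groups C_0 ≅ Z^9, C_1 ≅ Z^27, C_2 ≅ Z^18.

The boundary map ∂_1: C_1 → C_0 sends each edge [p,q] (with p < q) to q − p. For instance
  ∂eh = h − e.
As a 9×27 matrix over Z this has rank 8, with invariant factors (1,1,1,1,1,1,1,1).

∂_2: C_2 → C_1 acts by ∂[p,q,r] = [q,r] − [p,r] + [p,q]. For instance
  ∂deh = eh − dh + de,
  ∂adf = df − af + ad.
The resulting 27×18 matrix has rank 18, and its Smith normal form has invariant factors (1,1,1,1,1,1,1,1,1,1,1,1,1,1,1,1,1,2).

Reading off H_k = ker ∂_k / im ∂_{k+1}:

  H_0: rank C_0 − rank ∂_1 = 9 − 8 = 1, and the invariant factors of ∂_1 are all 1, so H_0 ≅ Z.
  H_1: rank ker ∂_1 − rank ∂_2 = (27 − 8) − 18 = 1, and ∂_2 has invariant factor 2 > 1, so H_1 ≅ Z ⊕ Z/2.
  H_2: rank ker ∂_2 − rank ∂_3 = (18 − 18) − 0 = 0, and there is no ∂_3, so H_2 ≅ 0.

As a check, the Euler characteristic is 9 − 27 + 18 = 0, which agrees with 1 − 1 + 0 = 0.
(K is a triangulation of the Klein bottle.)

H_0 ≅ Z,  H_1 ≅ Z ⊕ Z/2,  H_2 = 0.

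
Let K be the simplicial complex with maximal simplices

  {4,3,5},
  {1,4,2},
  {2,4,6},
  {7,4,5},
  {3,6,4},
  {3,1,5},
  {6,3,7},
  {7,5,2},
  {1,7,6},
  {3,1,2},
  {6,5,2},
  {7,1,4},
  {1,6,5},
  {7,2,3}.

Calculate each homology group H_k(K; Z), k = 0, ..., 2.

H_0 = Z,  H_1 = Z^2,  H_2 = Z.

Fix the vertex order 1 < 2 < 3 < 4 < 5 < 6 < 7 and write every simplex with vertices in increasing order. Then dim K = 2 and the simplices of K are:

  0-simplices (7): [1], [2], [3], [4], [5], [6], [7]
  1-simplices (21): [1,2], [1,3], [1,4], [1,5], [1,6], [1,7], [2,3], [2,4], [2,5], [2,6], [2,7], [3,4], [3,5], [3,6], [3,7], [4,5], [4,6], [4,7], [5,6], [5,7], [6,7]
  2-simplices (14): [1,2,3], [1,2,4], [1,3,5], [1,4,7], [1,5,6], [1,6,7], [2,3,7], [2,4,6], [2,5,6], [2,5,7], [3,4,5], [3,4,6], [3,6,7], [4,5,7]

Hence C_0 ≅ Z^7, C_1 ≅ Z^21, C_2 ≅ Z^14.

∂_1: C_1 → C_0 maps an edge to its endpoints' difference, ∂[p,q] = q − p. For instance
  ∂[1,5] = [5] − [1].
The 7×21 boundary matrix has rank 6 and Smith normal form diag(1,1,1,1,1,1).

Boundary ∂_2: C_2 → C_1 maps a triangle to the signed sum of its edges. For instance
  ∂[1,4,7] = [4,7] − [1,7] + [1,4],
  ∂[4,5,7] = [5,7] − [4,7] + [4,5].
The resulting 21×14 matrix has rank 13, and its Smith normal form has invariant factors (1,1,1,1,1,1,1,1,1,1,1,1,1).

Now H_k = ker ∂_k / im ∂_{k+1}, so:

  H_0: rank C_0 − rank ∂_1 = 7 − 6 = 1, and the invariant factors of ∂_1 are all 1, so H_0 ≅ Z.
  H_1: rank ker ∂_1 − rank ∂_2 = (21 − 6) − 13 = 2, and the invariant factors of ∂_2 are all 1, so H_1 ≅ Z^2.
  H_2: rank ker ∂_2 − rank ∂_3 = (14 − 13) − 0 = 1, and there is no ∂_3, so H_2 ≅ Z.

(K is a triangulation of the torus T^2.)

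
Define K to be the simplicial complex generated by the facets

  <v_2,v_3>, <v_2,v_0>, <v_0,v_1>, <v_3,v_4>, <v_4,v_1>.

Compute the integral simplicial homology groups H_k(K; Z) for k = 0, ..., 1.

H_0 ≅ Z,  H_1 ≅ Z.

Take the total order v_0 < v_1 < v_2 < v_3 < v_4 on the vertex set. Then K (dimension 1) consists of the simplices:

  0-simplices (5): [v_0], [v_1], [v_2], [v_3], [v_4]
  1-simplices (5): [v_0,v_1], [v_0,v_2], [v_1,v_4], [v_2,v_3], [v_3,v_4]

Hence C_0 ≅ Z^5, C_1 ≅ Z^5.

∂_1: C_1 → C_0 maps an edge to its endpoints' difference, ∂[p,q] = q − p.
As a 5×5 matrix over Z this has rank 4, with invariant factors (1,1,1,1).

Reading off H_k = ker ∂_k / im ∂_{k+1}:

  H_0: rank C_0 − rank ∂_1 = 5 − 4 = 1, and the invariant factors of ∂_1 are all 1, so H_0 = Z.
  H_1: rank ker ∂_1 − rank ∂_2 = (5 − 4) − 0 = 1, and there is no ∂_2, so H_1 = Z.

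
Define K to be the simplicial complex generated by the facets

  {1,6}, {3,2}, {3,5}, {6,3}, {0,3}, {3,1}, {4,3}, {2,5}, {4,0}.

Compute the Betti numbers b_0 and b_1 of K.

Order the vertices as 0 < 1 < 2 < 3 < 4 < 5 < 6. Listing each simplex with vertices in this order, K has dimension 1 with simplices:

  0-simplices (7): [0], [1], [2], [3], [4], [5], [6]
  1-simplices (9): [0,3], [0,4], [1,3], [1,6], [2,3], [2,5], [3,4], [3,5], [3,6]

giving chain groups C_0 ≅ Z^7, C_1 ≅ Z^9.

Boundary ∂_1: C_1 → C_0 is given by ∂[p,q] = [q] − [p]. For instance
  ∂[0,3] = [3] − [0].
The 7×9 boundary matrix has rank 6 and Smith normal form diag(1,1,1,1,1,1).

Now H_k = ker ∂_k / im ∂_{k+1}, so:

  H_0: rank C_0 − rank ∂_1 = 7 − 6 = 1, and the invariant factors of ∂_1 are all 1, so H_0 ≅ Z.
  H_1: rank ker ∂_1 − rank ∂_2 = (9 − 6) − 0 = 3, and there is no ∂_2, so H_1 ≅ Z^3.

(K is a triangulation of a wedge of 3 circles.)

Hence the Betti numbers are b_0 = 1, b_1 = 3.

b_0 = 1, b_1 = 3.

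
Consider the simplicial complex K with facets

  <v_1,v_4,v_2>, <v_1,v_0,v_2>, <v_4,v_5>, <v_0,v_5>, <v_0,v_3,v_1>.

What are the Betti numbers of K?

We work with the vertex ordering v_0 < v_1 < v_2 < v_3 < v_4 < v_5. The simplices of K, each written with vertices in increasing order, are:

  0-simplices (6): [v_0], [v_1], [v_2], [v_3], [v_4], [v_5]
  1-simplices (9): [v_0,v_1], [v_0,v_2], [v_0,v_3], [v_0,v_5], [v_1,v_2], [v_1,v_3], [v_1,v_4], [v_2,v_4], [v_4,v_5]
  2-simplices (3): [v_0,v_1,v_2], [v_0,v_1,v_3], [v_1,v_2,v_4]

Hence C_0 ≅ Z^6, C_1 ≅ Z^9, C_2 ≅ Z^3.

Boundary ∂_1: C_1 → C_0 is given by ∂[p,q] = [q] − [p].
The resulting 6×9 matrix has rank 5, and its Smith normal form has invariant factors (1,1,1,1,1).

∂_2: C_2 → C_1 sends each 2-simplex [p,q,r] to [q,r] − [p,r] + [p,q]. For instance
  ∂[v_0,v_1,v_3] = [v_1,v_3] − [v_0,v_3] + [v_0,v_1],
  ∂[v_0,v_1,v_2] = [v_1,v_2] − [v_0,v_2] + [v_0,v_1].
The 9×3 boundary matrix has rank 3 and Smith normal form diag(1,1,1).

From H_k ≅ ker(∂_k) / im(∂_{k+1}) we obtain:

  H_0: rank C_0 − rank ∂_1 = 6 − 5 = 1, and the invariant factors of ∂_1 are all 1, so H_0 ≅ Z.
  H_1: rank ker ∂_1 − rank ∂_2 = (9 − 5) − 3 = 1, and the invariant factors of ∂_2 are all 1, so H_1 ≅ Z.
  H_2: rank ker ∂_2 − rank ∂_3 = (3 − 3) − 0 = 0, and there is no ∂_3, so H_2 ≅ 0.

As a check, the Euler characteristic is 6 − 9 + 3 = 0, which agrees with 1 − 1 + 0 = 0.

Hence the Betti numbers are b_0 = 1, b_1 = 1, b_2 = 0.

b_0 = 1, b_1 = 1, b_2 = 0.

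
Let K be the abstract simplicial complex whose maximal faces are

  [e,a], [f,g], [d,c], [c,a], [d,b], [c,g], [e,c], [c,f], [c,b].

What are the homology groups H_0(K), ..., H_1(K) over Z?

K has 7 vertices, 9 edges.
rank ∂_0 = 0, rank ∂_1 = 6 ⇒ b_0 = 7 − 0 − 6 = 1; all invariant factors of ∂_1 are 1 so no torsion. So H_0 ≅ Z.
rank ∂_1 = 6, rank ∂_2 = 0 ⇒ b_1 = 9 − 6 − 0 = 3. So H_1 ≅ Z^3.

H_0 ≅ Z,  H_1 ≅ Z^3.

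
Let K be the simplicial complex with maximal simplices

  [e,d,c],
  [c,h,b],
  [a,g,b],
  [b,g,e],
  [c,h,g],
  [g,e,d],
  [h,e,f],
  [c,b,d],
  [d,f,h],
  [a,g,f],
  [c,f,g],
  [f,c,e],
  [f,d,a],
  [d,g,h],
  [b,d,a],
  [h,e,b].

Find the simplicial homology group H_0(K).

Take the total order a < b < c < d < e < f < g < h on the vertex set. Then K (dimension 2) consists of the simplices:

  0-simplices (8): a, b, c, d, e, f, g, h
  1-simplices (24): ab, ad, af, ag, bc, bd, be, bg, bh, cd, ce, cf, cg, ch, de, df, dg, dh, ef, eg, eh, fg, fh, gh
  2-simplices (16): abd, abg, adf, afg, bcd, bch, beg, beh, cde, cef, cfg, cgh, deg, dfh, dgh, efh

so the chain groups are C_0 ≅ Z^8, C_1 ≅ Z^24, C_2 ≅ Z^16.

The boundary map ∂_1: C_1 → C_0 sends each edge [p,q] (with p < q) to q − p.
The resulting 8×24 matrix has rank 7, and its Smith normal form has invariant factors (1,1,1,1,1,1,1).

The boundary map ∂_2: C_2 → C_1 sends each 2-simplex [p,q,r] to [q,r] − [p,r] + [p,q]. For instance
  ∂cgh = gh − ch + cg,
  ∂dgh = gh − dh + dg.
As a 24×16 matrix over Z this has rank 15, with invariant factors (1,1,1,1,1,1,1,1,1,1,1,1,1,1,1).

Now H_k = ker ∂_k / im ∂_{k+1}, so:

  H_0: rank C_0 − rank ∂_1 = 8 − 7 = 1, and the invariant factors of ∂_1 are all 1, so H_0 ≅ Z.

H_0 = Z.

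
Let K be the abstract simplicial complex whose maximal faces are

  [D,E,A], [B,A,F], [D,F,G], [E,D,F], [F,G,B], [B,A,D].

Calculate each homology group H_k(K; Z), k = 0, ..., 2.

Take the total order A < B < D < E < F < G on the vertex set. Then K (dimension 2) consists of the simplices:

  0-simplices (6): A, B, D, E, F, G
  1-simplices (12): AB, AD, AE, AF, BD, BF, BG, DE, DF, DG, EF, FG
  2-simplices (6): ABD, ABF, ADE, BFG, DEF, DFG

so the chain groups are C_0 ≅ Z^6, C_1 ≅ Z^12, C_2 ≅ Z^6.

∂_1: C_1 → C_0 is given by ∂[p,q] = [q] − [p]. For instance
  ∂AD = D − A.
As a 6×12 matrix over Z this has rank 5, with invariant factors (1,1,1,1,1).

The boundary map ∂_2: C_2 → C_1 acts by ∂[p,q,r] = [q,r] − [p,r] + [p,q]. For instance
  ∂ADE = DE − AE + AD,
  ∂ABF = BF − AF + AB.
The resulting 12×6 matrix has rank 6, and its Smith normal form has invariant factors (1,1,1,1,1,1).

Now H_k = ker ∂_k / im ∂_{k+1}, so:

  H_0: rank C_0 − rank ∂_1 = 6 − 5 = 1, and the invariant factors of ∂_1 are all 1, so H_0 = Z.
  H_1: rank ker ∂_1 − rank ∂_2 = (12 − 5) − 6 = 1, and the invariant factors of ∂_2 are all 1, so H_1 = Z.
  H_2: rank ker ∂_2 − rank ∂_3 = (6 − 6) − 0 = 0, and there is no ∂_3, so H_2 = 0.

H_0 ≅ Z,  H_1 ≅ Z,  H_2 = 0.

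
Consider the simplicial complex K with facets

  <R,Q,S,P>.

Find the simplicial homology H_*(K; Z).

Take the total order P < Q < R < S on the vertex set. Then K (dimension 3) consists of the simplices:

  0-simplices (4): P, Q, R, S
  1-simplices (6): PQ, PR, PS, QR, QS, RS
  2-simplices (4): PQR, PQS, PRS, QRS
  3-simplices (1): PQRS

so the chain groups are C_0 ≅ Z^4, C_1 ≅ Z^6, C_2 ≅ Z^4, C_3 ≅ Z^1.

The boundary map ∂_1: C_1 → C_0 maps an edge to its endpoints' difference, ∂[p,q] = q − p. For instance
  ∂PR = R − P.
The 4×6 boundary matrix has rank 3 and Smith normal form diag(1,1,1).

The boundary map ∂_2: C_2 → C_1 sends each 2-simplex [p,q,r] to [q,r] − [p,r] + [p,q]. For instance
  ∂QRS = RS − QS + QR,
  ∂PRS = RS − PS + PR.
The resulting 6×4 matrix has rank 3, and its Smith normal form has invariant factors (1,1,1).

Boundary ∂_3: C_3 → C_2 sends each 3-simplex σ to the alternating sum Σ_i (−1)^i (σ with its i-th vertex removed). For instance
  ∂PQRS = QRS − PRS + PQS − PQR.
The resulting 4×1 matrix has rank 1, and its Smith normal form has invariant factors (1).

Reading off H_k = ker ∂_k / im ∂_{k+1}:

  H_0: rank C_0 − rank ∂_1 = 4 − 3 = 1, and the invariant factors of ∂_1 are all 1, so H_0 ≅ Z.
  H_1: rank ker ∂_1 − rank ∂_2 = (6 − 3) − 3 = 0, and the invariant factors of ∂_2 are all 1, so H_1 ≅ 0.
  H_2: rank ker ∂_2 − rank ∂_3 = (4 − 3) − 1 = 0, and the invariant factors of ∂_3 are all 1, so H_2 ≅ 0.
  H_3: rank ker ∂_3 − rank ∂_4 = (1 − 1) − 0 = 0, and there is no ∂_4, so H_3 ≅ 0.

As a check, the Euler characteristic is 4 − 6 + 4 − 1 = 1, which agrees with 1 − 0 + 0 − 0 = 1.

H_0 ≅ Z,  H_1 = 0,  H_2 = 0,  H_3 = 0.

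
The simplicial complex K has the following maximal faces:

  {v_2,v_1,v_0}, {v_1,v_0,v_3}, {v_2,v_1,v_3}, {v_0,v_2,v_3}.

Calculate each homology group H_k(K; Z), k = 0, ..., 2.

Order the vertices as v_0 < v_1 < v_2 < v_3. Listing each simplex with vertices in this order, K has dimension 2 with simplices:

  0-simplices (4): [v_0], [v_1], [v_2], [v_3]
  1-simplices (6): [v_0,v_1], [v_0,v_2], [v_0,v_3], [v_1,v_2], [v_1,v_3], [v_2,v_3]
  2-simplices (4): [v_0,v_1,v_2], [v_0,v_1,v_3], [v_0,v_2,v_3], [v_1,v_2,v_3]

Hence C_0 ≅ Z^4, C_1 ≅ Z^6, C_2 ≅ Z^4.

Boundary ∂_1: C_1 → C_0 is given by ∂[p,q] = [q] − [p]. For instance
  ∂[v_0,v_2] = [v_2] − [v_0].
The resulting 4×6 matrix has rank 3, and its Smith normal form has invariant factors (1,1,1).

∂_2: C_2 → C_1 maps a triangle to the signed sum of its edges. For instance
  ∂[v_1,v_2,v_3] = [v_2,v_3] − [v_1,v_3] + [v_1,v_2],
  ∂[v_0,v_1,v_3] = [v_1,v_3] − [v_0,v_3] + [v_0,v_1].
As a 6×4 matrix over Z this has rank 3, with invariant factors (1,1,1).

Reading off H_k = ker ∂_k / im ∂_{k+1}:

  H_0: rank C_0 − rank ∂_1 = 4 − 3 = 1, and the invariant factors of ∂_1 are all 1, so H_0 = Z.
  H_1: rank ker ∂_1 − rank ∂_2 = (6 − 3) − 3 = 0, and the invariant factors of ∂_2 are all 1, so H_1 = 0.
  H_2: rank ker ∂_2 − rank ∂_3 = (4 − 3) − 0 = 1, and there is no ∂_3, so H_2 = Z.

As a check, the Euler characteristic is 4 − 6 + 4 = 2, which agrees with 1 − 0 + 1 = 2.

H_0 ≅ Z,  H_1 = 0,  H_2 ≅ Z.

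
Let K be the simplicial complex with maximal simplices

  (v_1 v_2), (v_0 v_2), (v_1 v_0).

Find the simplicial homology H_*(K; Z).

H_0 = Z,  H_1 = Z.

We work with the vertex ordering v_0 < v_1 < v_2. The simplices of K, each written with vertices in increasing order, are:

  0-simplices (3): [v_0], [v_1], [v_2]
  1-simplices (3): [v_0,v_1], [v_0,v_2], [v_1,v_2]

so the chain groups are C_0 ≅ Z^3, C_1 ≅ Z^3.

The boundary map ∂_1: C_1 → C_0 is given by ∂[p,q] = [q] − [p].
The resulting 3×3 matrix has rank 2, and its Smith normal form has invariant factors (1,1).

Computing H_k = (kernel of ∂_k) / (image of ∂_{k+1}):

  H_0: rank C_0 − rank ∂_1 = 3 − 2 = 1, and the invariant factors of ∂_1 are all 1, so H_0 ≅ Z.
  H_1: rank ker ∂_1 − rank ∂_2 = (3 − 2) − 0 = 1, and there is no ∂_2, so H_1 ≅ Z.

As a check, the Euler characteristic is 3 − 3 = 0, which agrees with 1 − 1 = 0.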